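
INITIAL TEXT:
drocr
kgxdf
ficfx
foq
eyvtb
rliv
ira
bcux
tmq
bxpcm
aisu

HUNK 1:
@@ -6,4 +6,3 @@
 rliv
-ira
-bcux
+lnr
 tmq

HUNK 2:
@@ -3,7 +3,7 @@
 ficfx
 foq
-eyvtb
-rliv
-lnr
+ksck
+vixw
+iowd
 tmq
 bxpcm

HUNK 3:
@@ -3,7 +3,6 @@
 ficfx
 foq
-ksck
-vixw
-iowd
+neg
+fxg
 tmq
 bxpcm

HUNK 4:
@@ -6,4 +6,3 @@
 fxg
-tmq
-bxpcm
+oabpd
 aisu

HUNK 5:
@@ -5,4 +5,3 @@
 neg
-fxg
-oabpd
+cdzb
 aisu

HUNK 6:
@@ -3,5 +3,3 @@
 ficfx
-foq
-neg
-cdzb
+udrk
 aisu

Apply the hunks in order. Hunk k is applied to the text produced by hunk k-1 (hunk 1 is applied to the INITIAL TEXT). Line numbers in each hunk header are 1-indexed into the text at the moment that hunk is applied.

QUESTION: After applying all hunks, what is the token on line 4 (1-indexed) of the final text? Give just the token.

Hunk 1: at line 6 remove [ira,bcux] add [lnr] -> 10 lines: drocr kgxdf ficfx foq eyvtb rliv lnr tmq bxpcm aisu
Hunk 2: at line 3 remove [eyvtb,rliv,lnr] add [ksck,vixw,iowd] -> 10 lines: drocr kgxdf ficfx foq ksck vixw iowd tmq bxpcm aisu
Hunk 3: at line 3 remove [ksck,vixw,iowd] add [neg,fxg] -> 9 lines: drocr kgxdf ficfx foq neg fxg tmq bxpcm aisu
Hunk 4: at line 6 remove [tmq,bxpcm] add [oabpd] -> 8 lines: drocr kgxdf ficfx foq neg fxg oabpd aisu
Hunk 5: at line 5 remove [fxg,oabpd] add [cdzb] -> 7 lines: drocr kgxdf ficfx foq neg cdzb aisu
Hunk 6: at line 3 remove [foq,neg,cdzb] add [udrk] -> 5 lines: drocr kgxdf ficfx udrk aisu
Final line 4: udrk

Answer: udrk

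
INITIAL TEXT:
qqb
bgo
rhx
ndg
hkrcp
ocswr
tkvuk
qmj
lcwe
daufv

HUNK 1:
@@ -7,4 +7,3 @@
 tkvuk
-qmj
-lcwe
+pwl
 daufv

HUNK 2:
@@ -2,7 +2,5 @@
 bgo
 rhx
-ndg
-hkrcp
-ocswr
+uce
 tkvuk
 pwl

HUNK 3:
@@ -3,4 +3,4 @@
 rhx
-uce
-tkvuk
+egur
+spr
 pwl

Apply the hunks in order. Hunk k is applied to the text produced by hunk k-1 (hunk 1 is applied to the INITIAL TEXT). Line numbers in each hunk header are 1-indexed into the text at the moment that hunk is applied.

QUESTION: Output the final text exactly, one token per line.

Hunk 1: at line 7 remove [qmj,lcwe] add [pwl] -> 9 lines: qqb bgo rhx ndg hkrcp ocswr tkvuk pwl daufv
Hunk 2: at line 2 remove [ndg,hkrcp,ocswr] add [uce] -> 7 lines: qqb bgo rhx uce tkvuk pwl daufv
Hunk 3: at line 3 remove [uce,tkvuk] add [egur,spr] -> 7 lines: qqb bgo rhx egur spr pwl daufv

Answer: qqb
bgo
rhx
egur
spr
pwl
daufv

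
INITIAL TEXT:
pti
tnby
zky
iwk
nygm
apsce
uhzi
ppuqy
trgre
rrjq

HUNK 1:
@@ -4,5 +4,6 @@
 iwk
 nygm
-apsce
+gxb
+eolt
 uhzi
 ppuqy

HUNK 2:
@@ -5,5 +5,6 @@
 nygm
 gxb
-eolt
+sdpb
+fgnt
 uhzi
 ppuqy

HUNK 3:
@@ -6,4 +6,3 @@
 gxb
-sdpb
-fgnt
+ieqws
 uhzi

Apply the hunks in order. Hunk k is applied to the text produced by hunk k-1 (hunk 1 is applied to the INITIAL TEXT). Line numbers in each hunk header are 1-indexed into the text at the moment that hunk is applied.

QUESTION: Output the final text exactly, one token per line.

Hunk 1: at line 4 remove [apsce] add [gxb,eolt] -> 11 lines: pti tnby zky iwk nygm gxb eolt uhzi ppuqy trgre rrjq
Hunk 2: at line 5 remove [eolt] add [sdpb,fgnt] -> 12 lines: pti tnby zky iwk nygm gxb sdpb fgnt uhzi ppuqy trgre rrjq
Hunk 3: at line 6 remove [sdpb,fgnt] add [ieqws] -> 11 lines: pti tnby zky iwk nygm gxb ieqws uhzi ppuqy trgre rrjq

Answer: pti
tnby
zky
iwk
nygm
gxb
ieqws
uhzi
ppuqy
trgre
rrjq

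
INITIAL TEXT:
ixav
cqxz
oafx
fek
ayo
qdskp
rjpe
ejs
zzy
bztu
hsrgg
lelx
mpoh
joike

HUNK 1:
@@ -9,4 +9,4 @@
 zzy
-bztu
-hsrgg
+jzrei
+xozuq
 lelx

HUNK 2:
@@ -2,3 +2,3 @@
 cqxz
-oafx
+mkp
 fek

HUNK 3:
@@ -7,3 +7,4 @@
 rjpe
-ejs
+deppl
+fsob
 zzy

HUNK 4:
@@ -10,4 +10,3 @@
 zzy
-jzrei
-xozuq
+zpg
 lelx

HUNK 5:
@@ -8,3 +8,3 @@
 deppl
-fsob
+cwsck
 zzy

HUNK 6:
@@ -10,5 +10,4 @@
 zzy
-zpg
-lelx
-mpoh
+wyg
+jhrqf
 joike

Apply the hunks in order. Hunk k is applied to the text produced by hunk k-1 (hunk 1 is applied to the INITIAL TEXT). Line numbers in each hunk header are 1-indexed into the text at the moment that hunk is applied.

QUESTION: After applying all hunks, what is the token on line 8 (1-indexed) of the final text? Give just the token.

Hunk 1: at line 9 remove [bztu,hsrgg] add [jzrei,xozuq] -> 14 lines: ixav cqxz oafx fek ayo qdskp rjpe ejs zzy jzrei xozuq lelx mpoh joike
Hunk 2: at line 2 remove [oafx] add [mkp] -> 14 lines: ixav cqxz mkp fek ayo qdskp rjpe ejs zzy jzrei xozuq lelx mpoh joike
Hunk 3: at line 7 remove [ejs] add [deppl,fsob] -> 15 lines: ixav cqxz mkp fek ayo qdskp rjpe deppl fsob zzy jzrei xozuq lelx mpoh joike
Hunk 4: at line 10 remove [jzrei,xozuq] add [zpg] -> 14 lines: ixav cqxz mkp fek ayo qdskp rjpe deppl fsob zzy zpg lelx mpoh joike
Hunk 5: at line 8 remove [fsob] add [cwsck] -> 14 lines: ixav cqxz mkp fek ayo qdskp rjpe deppl cwsck zzy zpg lelx mpoh joike
Hunk 6: at line 10 remove [zpg,lelx,mpoh] add [wyg,jhrqf] -> 13 lines: ixav cqxz mkp fek ayo qdskp rjpe deppl cwsck zzy wyg jhrqf joike
Final line 8: deppl

Answer: deppl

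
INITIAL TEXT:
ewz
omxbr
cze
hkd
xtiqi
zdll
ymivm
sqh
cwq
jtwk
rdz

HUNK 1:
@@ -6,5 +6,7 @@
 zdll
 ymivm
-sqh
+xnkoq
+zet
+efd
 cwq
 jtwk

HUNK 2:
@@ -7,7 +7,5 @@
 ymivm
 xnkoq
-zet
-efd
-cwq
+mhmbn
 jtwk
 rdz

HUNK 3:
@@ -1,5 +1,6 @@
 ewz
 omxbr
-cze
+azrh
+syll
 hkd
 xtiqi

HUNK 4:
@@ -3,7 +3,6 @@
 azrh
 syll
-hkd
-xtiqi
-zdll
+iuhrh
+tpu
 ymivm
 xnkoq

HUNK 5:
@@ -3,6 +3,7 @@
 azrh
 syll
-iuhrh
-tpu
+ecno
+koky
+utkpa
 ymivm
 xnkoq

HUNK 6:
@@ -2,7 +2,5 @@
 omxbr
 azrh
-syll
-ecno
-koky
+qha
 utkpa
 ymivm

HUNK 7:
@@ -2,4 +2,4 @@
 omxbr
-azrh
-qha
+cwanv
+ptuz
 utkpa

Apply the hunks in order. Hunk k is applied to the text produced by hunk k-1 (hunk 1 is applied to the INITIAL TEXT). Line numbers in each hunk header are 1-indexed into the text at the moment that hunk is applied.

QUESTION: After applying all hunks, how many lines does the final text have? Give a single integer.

Hunk 1: at line 6 remove [sqh] add [xnkoq,zet,efd] -> 13 lines: ewz omxbr cze hkd xtiqi zdll ymivm xnkoq zet efd cwq jtwk rdz
Hunk 2: at line 7 remove [zet,efd,cwq] add [mhmbn] -> 11 lines: ewz omxbr cze hkd xtiqi zdll ymivm xnkoq mhmbn jtwk rdz
Hunk 3: at line 1 remove [cze] add [azrh,syll] -> 12 lines: ewz omxbr azrh syll hkd xtiqi zdll ymivm xnkoq mhmbn jtwk rdz
Hunk 4: at line 3 remove [hkd,xtiqi,zdll] add [iuhrh,tpu] -> 11 lines: ewz omxbr azrh syll iuhrh tpu ymivm xnkoq mhmbn jtwk rdz
Hunk 5: at line 3 remove [iuhrh,tpu] add [ecno,koky,utkpa] -> 12 lines: ewz omxbr azrh syll ecno koky utkpa ymivm xnkoq mhmbn jtwk rdz
Hunk 6: at line 2 remove [syll,ecno,koky] add [qha] -> 10 lines: ewz omxbr azrh qha utkpa ymivm xnkoq mhmbn jtwk rdz
Hunk 7: at line 2 remove [azrh,qha] add [cwanv,ptuz] -> 10 lines: ewz omxbr cwanv ptuz utkpa ymivm xnkoq mhmbn jtwk rdz
Final line count: 10

Answer: 10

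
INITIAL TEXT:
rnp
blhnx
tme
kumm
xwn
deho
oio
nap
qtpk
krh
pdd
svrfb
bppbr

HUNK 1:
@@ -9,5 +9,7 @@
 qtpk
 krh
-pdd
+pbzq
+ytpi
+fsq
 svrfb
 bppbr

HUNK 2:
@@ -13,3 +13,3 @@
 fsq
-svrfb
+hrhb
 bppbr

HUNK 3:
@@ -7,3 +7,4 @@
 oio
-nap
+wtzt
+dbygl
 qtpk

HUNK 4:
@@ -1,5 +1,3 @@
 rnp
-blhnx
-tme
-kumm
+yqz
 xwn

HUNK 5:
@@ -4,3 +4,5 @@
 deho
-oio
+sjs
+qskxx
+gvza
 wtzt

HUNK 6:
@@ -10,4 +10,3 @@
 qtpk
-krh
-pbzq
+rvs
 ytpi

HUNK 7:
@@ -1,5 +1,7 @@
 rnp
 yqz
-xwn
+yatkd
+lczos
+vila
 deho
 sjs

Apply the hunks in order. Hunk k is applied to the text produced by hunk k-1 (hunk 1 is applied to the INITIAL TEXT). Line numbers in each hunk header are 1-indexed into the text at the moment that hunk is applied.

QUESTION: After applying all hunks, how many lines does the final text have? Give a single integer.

Hunk 1: at line 9 remove [pdd] add [pbzq,ytpi,fsq] -> 15 lines: rnp blhnx tme kumm xwn deho oio nap qtpk krh pbzq ytpi fsq svrfb bppbr
Hunk 2: at line 13 remove [svrfb] add [hrhb] -> 15 lines: rnp blhnx tme kumm xwn deho oio nap qtpk krh pbzq ytpi fsq hrhb bppbr
Hunk 3: at line 7 remove [nap] add [wtzt,dbygl] -> 16 lines: rnp blhnx tme kumm xwn deho oio wtzt dbygl qtpk krh pbzq ytpi fsq hrhb bppbr
Hunk 4: at line 1 remove [blhnx,tme,kumm] add [yqz] -> 14 lines: rnp yqz xwn deho oio wtzt dbygl qtpk krh pbzq ytpi fsq hrhb bppbr
Hunk 5: at line 4 remove [oio] add [sjs,qskxx,gvza] -> 16 lines: rnp yqz xwn deho sjs qskxx gvza wtzt dbygl qtpk krh pbzq ytpi fsq hrhb bppbr
Hunk 6: at line 10 remove [krh,pbzq] add [rvs] -> 15 lines: rnp yqz xwn deho sjs qskxx gvza wtzt dbygl qtpk rvs ytpi fsq hrhb bppbr
Hunk 7: at line 1 remove [xwn] add [yatkd,lczos,vila] -> 17 lines: rnp yqz yatkd lczos vila deho sjs qskxx gvza wtzt dbygl qtpk rvs ytpi fsq hrhb bppbr
Final line count: 17

Answer: 17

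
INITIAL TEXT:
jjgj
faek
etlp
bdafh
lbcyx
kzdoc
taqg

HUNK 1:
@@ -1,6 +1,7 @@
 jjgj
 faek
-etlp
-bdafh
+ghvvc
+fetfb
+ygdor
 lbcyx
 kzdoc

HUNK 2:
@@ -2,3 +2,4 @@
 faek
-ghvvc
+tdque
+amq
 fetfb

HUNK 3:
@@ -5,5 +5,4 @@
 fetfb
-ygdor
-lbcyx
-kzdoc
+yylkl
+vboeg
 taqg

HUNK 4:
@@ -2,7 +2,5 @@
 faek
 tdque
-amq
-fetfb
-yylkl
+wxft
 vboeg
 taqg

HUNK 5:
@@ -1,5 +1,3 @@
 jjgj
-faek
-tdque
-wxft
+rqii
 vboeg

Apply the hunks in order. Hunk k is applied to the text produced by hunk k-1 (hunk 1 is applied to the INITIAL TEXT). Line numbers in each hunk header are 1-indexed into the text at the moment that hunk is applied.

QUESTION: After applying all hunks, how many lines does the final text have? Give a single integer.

Hunk 1: at line 1 remove [etlp,bdafh] add [ghvvc,fetfb,ygdor] -> 8 lines: jjgj faek ghvvc fetfb ygdor lbcyx kzdoc taqg
Hunk 2: at line 2 remove [ghvvc] add [tdque,amq] -> 9 lines: jjgj faek tdque amq fetfb ygdor lbcyx kzdoc taqg
Hunk 3: at line 5 remove [ygdor,lbcyx,kzdoc] add [yylkl,vboeg] -> 8 lines: jjgj faek tdque amq fetfb yylkl vboeg taqg
Hunk 4: at line 2 remove [amq,fetfb,yylkl] add [wxft] -> 6 lines: jjgj faek tdque wxft vboeg taqg
Hunk 5: at line 1 remove [faek,tdque,wxft] add [rqii] -> 4 lines: jjgj rqii vboeg taqg
Final line count: 4

Answer: 4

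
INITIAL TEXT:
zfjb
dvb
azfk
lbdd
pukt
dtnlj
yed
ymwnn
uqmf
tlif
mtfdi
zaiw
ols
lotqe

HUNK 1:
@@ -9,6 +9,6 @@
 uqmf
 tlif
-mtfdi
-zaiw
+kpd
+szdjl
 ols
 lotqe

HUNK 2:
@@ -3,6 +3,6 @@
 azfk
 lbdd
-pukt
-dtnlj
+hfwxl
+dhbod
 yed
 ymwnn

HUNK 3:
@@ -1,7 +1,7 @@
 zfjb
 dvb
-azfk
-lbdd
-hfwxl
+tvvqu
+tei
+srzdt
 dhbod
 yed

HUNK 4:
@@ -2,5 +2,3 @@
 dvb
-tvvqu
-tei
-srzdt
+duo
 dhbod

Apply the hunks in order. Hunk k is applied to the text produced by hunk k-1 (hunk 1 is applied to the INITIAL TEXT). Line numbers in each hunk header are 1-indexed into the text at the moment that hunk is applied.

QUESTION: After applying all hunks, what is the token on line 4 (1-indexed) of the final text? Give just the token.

Hunk 1: at line 9 remove [mtfdi,zaiw] add [kpd,szdjl] -> 14 lines: zfjb dvb azfk lbdd pukt dtnlj yed ymwnn uqmf tlif kpd szdjl ols lotqe
Hunk 2: at line 3 remove [pukt,dtnlj] add [hfwxl,dhbod] -> 14 lines: zfjb dvb azfk lbdd hfwxl dhbod yed ymwnn uqmf tlif kpd szdjl ols lotqe
Hunk 3: at line 1 remove [azfk,lbdd,hfwxl] add [tvvqu,tei,srzdt] -> 14 lines: zfjb dvb tvvqu tei srzdt dhbod yed ymwnn uqmf tlif kpd szdjl ols lotqe
Hunk 4: at line 2 remove [tvvqu,tei,srzdt] add [duo] -> 12 lines: zfjb dvb duo dhbod yed ymwnn uqmf tlif kpd szdjl ols lotqe
Final line 4: dhbod

Answer: dhbod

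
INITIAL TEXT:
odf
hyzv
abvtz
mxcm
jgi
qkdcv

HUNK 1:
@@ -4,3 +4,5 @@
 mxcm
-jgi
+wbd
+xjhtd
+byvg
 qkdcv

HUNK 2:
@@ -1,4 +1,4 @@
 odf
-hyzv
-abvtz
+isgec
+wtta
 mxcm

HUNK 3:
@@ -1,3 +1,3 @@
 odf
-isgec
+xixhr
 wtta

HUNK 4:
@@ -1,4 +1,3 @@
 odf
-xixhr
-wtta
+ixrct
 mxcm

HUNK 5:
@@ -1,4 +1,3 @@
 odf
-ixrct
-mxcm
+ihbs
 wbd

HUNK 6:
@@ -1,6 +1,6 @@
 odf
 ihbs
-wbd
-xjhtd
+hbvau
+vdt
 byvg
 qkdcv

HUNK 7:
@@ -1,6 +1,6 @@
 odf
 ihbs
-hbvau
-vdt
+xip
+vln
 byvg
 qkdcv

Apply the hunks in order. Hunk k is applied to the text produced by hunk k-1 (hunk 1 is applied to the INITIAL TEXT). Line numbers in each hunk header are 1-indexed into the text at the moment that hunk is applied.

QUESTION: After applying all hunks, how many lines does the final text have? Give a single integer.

Hunk 1: at line 4 remove [jgi] add [wbd,xjhtd,byvg] -> 8 lines: odf hyzv abvtz mxcm wbd xjhtd byvg qkdcv
Hunk 2: at line 1 remove [hyzv,abvtz] add [isgec,wtta] -> 8 lines: odf isgec wtta mxcm wbd xjhtd byvg qkdcv
Hunk 3: at line 1 remove [isgec] add [xixhr] -> 8 lines: odf xixhr wtta mxcm wbd xjhtd byvg qkdcv
Hunk 4: at line 1 remove [xixhr,wtta] add [ixrct] -> 7 lines: odf ixrct mxcm wbd xjhtd byvg qkdcv
Hunk 5: at line 1 remove [ixrct,mxcm] add [ihbs] -> 6 lines: odf ihbs wbd xjhtd byvg qkdcv
Hunk 6: at line 1 remove [wbd,xjhtd] add [hbvau,vdt] -> 6 lines: odf ihbs hbvau vdt byvg qkdcv
Hunk 7: at line 1 remove [hbvau,vdt] add [xip,vln] -> 6 lines: odf ihbs xip vln byvg qkdcv
Final line count: 6

Answer: 6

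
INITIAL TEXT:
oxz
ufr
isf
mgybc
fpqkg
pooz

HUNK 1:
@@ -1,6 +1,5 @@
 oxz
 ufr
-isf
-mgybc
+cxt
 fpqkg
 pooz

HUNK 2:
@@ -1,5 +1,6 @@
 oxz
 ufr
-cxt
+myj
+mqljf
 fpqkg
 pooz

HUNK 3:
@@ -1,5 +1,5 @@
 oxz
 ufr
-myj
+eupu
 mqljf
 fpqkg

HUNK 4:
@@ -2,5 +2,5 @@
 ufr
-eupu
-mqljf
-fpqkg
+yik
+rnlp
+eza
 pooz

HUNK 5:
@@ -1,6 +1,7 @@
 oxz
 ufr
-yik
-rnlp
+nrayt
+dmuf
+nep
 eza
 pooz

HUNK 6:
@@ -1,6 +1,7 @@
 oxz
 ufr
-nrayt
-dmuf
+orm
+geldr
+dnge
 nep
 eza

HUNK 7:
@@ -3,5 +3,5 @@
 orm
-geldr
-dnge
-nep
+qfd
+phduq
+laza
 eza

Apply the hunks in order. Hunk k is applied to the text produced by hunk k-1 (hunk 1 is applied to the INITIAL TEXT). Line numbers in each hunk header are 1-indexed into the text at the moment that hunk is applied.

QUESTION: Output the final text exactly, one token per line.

Hunk 1: at line 1 remove [isf,mgybc] add [cxt] -> 5 lines: oxz ufr cxt fpqkg pooz
Hunk 2: at line 1 remove [cxt] add [myj,mqljf] -> 6 lines: oxz ufr myj mqljf fpqkg pooz
Hunk 3: at line 1 remove [myj] add [eupu] -> 6 lines: oxz ufr eupu mqljf fpqkg pooz
Hunk 4: at line 2 remove [eupu,mqljf,fpqkg] add [yik,rnlp,eza] -> 6 lines: oxz ufr yik rnlp eza pooz
Hunk 5: at line 1 remove [yik,rnlp] add [nrayt,dmuf,nep] -> 7 lines: oxz ufr nrayt dmuf nep eza pooz
Hunk 6: at line 1 remove [nrayt,dmuf] add [orm,geldr,dnge] -> 8 lines: oxz ufr orm geldr dnge nep eza pooz
Hunk 7: at line 3 remove [geldr,dnge,nep] add [qfd,phduq,laza] -> 8 lines: oxz ufr orm qfd phduq laza eza pooz

Answer: oxz
ufr
orm
qfd
phduq
laza
eza
pooz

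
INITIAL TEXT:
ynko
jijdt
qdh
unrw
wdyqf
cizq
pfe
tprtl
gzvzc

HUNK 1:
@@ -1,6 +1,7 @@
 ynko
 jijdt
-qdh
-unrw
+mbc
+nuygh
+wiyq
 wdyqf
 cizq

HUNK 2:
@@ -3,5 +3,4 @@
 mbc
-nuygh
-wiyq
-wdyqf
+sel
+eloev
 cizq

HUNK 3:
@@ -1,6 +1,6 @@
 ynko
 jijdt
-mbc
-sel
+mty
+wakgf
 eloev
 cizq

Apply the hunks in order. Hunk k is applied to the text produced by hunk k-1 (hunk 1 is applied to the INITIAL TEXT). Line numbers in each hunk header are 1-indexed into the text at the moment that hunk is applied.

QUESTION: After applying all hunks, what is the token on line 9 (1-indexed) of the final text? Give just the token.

Answer: gzvzc

Derivation:
Hunk 1: at line 1 remove [qdh,unrw] add [mbc,nuygh,wiyq] -> 10 lines: ynko jijdt mbc nuygh wiyq wdyqf cizq pfe tprtl gzvzc
Hunk 2: at line 3 remove [nuygh,wiyq,wdyqf] add [sel,eloev] -> 9 lines: ynko jijdt mbc sel eloev cizq pfe tprtl gzvzc
Hunk 3: at line 1 remove [mbc,sel] add [mty,wakgf] -> 9 lines: ynko jijdt mty wakgf eloev cizq pfe tprtl gzvzc
Final line 9: gzvzc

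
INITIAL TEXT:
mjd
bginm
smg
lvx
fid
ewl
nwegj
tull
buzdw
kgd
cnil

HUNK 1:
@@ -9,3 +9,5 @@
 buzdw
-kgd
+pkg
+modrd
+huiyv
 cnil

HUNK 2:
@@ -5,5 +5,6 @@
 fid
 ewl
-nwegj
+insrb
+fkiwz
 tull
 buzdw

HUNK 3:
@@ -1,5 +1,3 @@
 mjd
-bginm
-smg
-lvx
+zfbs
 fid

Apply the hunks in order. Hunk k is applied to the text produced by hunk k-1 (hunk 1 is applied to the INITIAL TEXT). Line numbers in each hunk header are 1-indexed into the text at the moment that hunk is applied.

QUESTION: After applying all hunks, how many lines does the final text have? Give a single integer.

Hunk 1: at line 9 remove [kgd] add [pkg,modrd,huiyv] -> 13 lines: mjd bginm smg lvx fid ewl nwegj tull buzdw pkg modrd huiyv cnil
Hunk 2: at line 5 remove [nwegj] add [insrb,fkiwz] -> 14 lines: mjd bginm smg lvx fid ewl insrb fkiwz tull buzdw pkg modrd huiyv cnil
Hunk 3: at line 1 remove [bginm,smg,lvx] add [zfbs] -> 12 lines: mjd zfbs fid ewl insrb fkiwz tull buzdw pkg modrd huiyv cnil
Final line count: 12

Answer: 12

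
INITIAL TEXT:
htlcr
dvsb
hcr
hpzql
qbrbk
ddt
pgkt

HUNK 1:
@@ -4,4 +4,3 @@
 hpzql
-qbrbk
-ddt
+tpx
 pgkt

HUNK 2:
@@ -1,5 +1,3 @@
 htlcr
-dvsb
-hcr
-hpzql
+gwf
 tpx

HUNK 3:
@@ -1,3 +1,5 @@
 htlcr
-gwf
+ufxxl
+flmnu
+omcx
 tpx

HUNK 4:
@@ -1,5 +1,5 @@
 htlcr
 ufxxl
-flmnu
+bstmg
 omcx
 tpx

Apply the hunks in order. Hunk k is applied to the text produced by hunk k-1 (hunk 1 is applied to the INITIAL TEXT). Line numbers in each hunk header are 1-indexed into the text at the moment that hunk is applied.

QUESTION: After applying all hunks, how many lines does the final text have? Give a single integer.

Answer: 6

Derivation:
Hunk 1: at line 4 remove [qbrbk,ddt] add [tpx] -> 6 lines: htlcr dvsb hcr hpzql tpx pgkt
Hunk 2: at line 1 remove [dvsb,hcr,hpzql] add [gwf] -> 4 lines: htlcr gwf tpx pgkt
Hunk 3: at line 1 remove [gwf] add [ufxxl,flmnu,omcx] -> 6 lines: htlcr ufxxl flmnu omcx tpx pgkt
Hunk 4: at line 1 remove [flmnu] add [bstmg] -> 6 lines: htlcr ufxxl bstmg omcx tpx pgkt
Final line count: 6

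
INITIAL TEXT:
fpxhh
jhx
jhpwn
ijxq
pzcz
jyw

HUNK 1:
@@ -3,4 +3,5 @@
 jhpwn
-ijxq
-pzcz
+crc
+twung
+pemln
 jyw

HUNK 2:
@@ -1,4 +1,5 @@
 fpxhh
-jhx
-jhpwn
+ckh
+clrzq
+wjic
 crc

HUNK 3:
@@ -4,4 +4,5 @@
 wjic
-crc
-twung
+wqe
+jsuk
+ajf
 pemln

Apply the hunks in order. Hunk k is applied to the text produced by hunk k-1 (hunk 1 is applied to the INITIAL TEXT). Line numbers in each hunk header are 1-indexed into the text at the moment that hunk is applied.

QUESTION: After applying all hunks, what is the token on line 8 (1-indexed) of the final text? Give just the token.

Answer: pemln

Derivation:
Hunk 1: at line 3 remove [ijxq,pzcz] add [crc,twung,pemln] -> 7 lines: fpxhh jhx jhpwn crc twung pemln jyw
Hunk 2: at line 1 remove [jhx,jhpwn] add [ckh,clrzq,wjic] -> 8 lines: fpxhh ckh clrzq wjic crc twung pemln jyw
Hunk 3: at line 4 remove [crc,twung] add [wqe,jsuk,ajf] -> 9 lines: fpxhh ckh clrzq wjic wqe jsuk ajf pemln jyw
Final line 8: pemln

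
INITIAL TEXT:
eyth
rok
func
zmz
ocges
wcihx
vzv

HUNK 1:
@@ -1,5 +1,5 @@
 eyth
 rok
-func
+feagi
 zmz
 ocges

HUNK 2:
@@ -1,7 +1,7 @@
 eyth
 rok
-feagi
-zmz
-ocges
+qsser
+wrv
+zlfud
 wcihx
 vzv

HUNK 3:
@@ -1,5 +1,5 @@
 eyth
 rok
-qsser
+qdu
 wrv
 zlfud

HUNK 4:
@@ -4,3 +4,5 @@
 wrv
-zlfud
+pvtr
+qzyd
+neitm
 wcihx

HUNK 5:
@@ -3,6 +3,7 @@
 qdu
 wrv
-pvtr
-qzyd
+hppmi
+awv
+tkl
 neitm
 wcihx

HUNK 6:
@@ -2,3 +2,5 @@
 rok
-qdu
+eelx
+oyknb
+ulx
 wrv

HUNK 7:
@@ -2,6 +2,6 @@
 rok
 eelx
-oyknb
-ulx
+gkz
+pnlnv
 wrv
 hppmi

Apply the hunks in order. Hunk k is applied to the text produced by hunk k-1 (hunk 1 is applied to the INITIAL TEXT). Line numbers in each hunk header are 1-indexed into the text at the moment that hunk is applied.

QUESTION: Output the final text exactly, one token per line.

Answer: eyth
rok
eelx
gkz
pnlnv
wrv
hppmi
awv
tkl
neitm
wcihx
vzv

Derivation:
Hunk 1: at line 1 remove [func] add [feagi] -> 7 lines: eyth rok feagi zmz ocges wcihx vzv
Hunk 2: at line 1 remove [feagi,zmz,ocges] add [qsser,wrv,zlfud] -> 7 lines: eyth rok qsser wrv zlfud wcihx vzv
Hunk 3: at line 1 remove [qsser] add [qdu] -> 7 lines: eyth rok qdu wrv zlfud wcihx vzv
Hunk 4: at line 4 remove [zlfud] add [pvtr,qzyd,neitm] -> 9 lines: eyth rok qdu wrv pvtr qzyd neitm wcihx vzv
Hunk 5: at line 3 remove [pvtr,qzyd] add [hppmi,awv,tkl] -> 10 lines: eyth rok qdu wrv hppmi awv tkl neitm wcihx vzv
Hunk 6: at line 2 remove [qdu] add [eelx,oyknb,ulx] -> 12 lines: eyth rok eelx oyknb ulx wrv hppmi awv tkl neitm wcihx vzv
Hunk 7: at line 2 remove [oyknb,ulx] add [gkz,pnlnv] -> 12 lines: eyth rok eelx gkz pnlnv wrv hppmi awv tkl neitm wcihx vzv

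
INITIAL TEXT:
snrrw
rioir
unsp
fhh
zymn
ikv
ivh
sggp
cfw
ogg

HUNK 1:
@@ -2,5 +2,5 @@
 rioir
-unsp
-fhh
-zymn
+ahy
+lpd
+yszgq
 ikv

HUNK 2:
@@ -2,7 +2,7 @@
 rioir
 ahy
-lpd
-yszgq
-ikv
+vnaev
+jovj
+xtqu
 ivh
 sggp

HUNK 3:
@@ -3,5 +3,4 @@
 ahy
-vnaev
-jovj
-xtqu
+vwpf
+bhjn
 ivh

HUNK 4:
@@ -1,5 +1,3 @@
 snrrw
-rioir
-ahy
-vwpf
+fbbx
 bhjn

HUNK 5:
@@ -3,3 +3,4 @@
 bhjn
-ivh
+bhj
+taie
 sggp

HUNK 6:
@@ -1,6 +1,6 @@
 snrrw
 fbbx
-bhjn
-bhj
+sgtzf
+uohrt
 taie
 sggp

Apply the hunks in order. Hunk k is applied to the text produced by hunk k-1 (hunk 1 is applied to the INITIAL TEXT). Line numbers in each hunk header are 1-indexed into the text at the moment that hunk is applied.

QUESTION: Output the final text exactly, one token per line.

Hunk 1: at line 2 remove [unsp,fhh,zymn] add [ahy,lpd,yszgq] -> 10 lines: snrrw rioir ahy lpd yszgq ikv ivh sggp cfw ogg
Hunk 2: at line 2 remove [lpd,yszgq,ikv] add [vnaev,jovj,xtqu] -> 10 lines: snrrw rioir ahy vnaev jovj xtqu ivh sggp cfw ogg
Hunk 3: at line 3 remove [vnaev,jovj,xtqu] add [vwpf,bhjn] -> 9 lines: snrrw rioir ahy vwpf bhjn ivh sggp cfw ogg
Hunk 4: at line 1 remove [rioir,ahy,vwpf] add [fbbx] -> 7 lines: snrrw fbbx bhjn ivh sggp cfw ogg
Hunk 5: at line 3 remove [ivh] add [bhj,taie] -> 8 lines: snrrw fbbx bhjn bhj taie sggp cfw ogg
Hunk 6: at line 1 remove [bhjn,bhj] add [sgtzf,uohrt] -> 8 lines: snrrw fbbx sgtzf uohrt taie sggp cfw ogg

Answer: snrrw
fbbx
sgtzf
uohrt
taie
sggp
cfw
ogg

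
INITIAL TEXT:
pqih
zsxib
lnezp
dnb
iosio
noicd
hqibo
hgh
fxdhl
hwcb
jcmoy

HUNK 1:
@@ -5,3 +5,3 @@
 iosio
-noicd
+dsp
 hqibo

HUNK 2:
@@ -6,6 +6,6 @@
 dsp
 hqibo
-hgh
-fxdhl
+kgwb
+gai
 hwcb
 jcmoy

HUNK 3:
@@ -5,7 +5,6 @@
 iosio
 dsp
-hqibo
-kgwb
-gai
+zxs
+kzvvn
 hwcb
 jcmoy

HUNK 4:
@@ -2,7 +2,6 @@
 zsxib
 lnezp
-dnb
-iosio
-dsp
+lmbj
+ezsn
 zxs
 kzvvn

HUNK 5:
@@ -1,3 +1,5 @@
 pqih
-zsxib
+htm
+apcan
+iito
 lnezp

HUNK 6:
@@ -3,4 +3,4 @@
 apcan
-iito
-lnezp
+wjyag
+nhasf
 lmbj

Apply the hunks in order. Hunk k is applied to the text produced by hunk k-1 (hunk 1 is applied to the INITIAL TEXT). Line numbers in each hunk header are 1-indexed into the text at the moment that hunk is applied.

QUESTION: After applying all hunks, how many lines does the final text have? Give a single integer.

Hunk 1: at line 5 remove [noicd] add [dsp] -> 11 lines: pqih zsxib lnezp dnb iosio dsp hqibo hgh fxdhl hwcb jcmoy
Hunk 2: at line 6 remove [hgh,fxdhl] add [kgwb,gai] -> 11 lines: pqih zsxib lnezp dnb iosio dsp hqibo kgwb gai hwcb jcmoy
Hunk 3: at line 5 remove [hqibo,kgwb,gai] add [zxs,kzvvn] -> 10 lines: pqih zsxib lnezp dnb iosio dsp zxs kzvvn hwcb jcmoy
Hunk 4: at line 2 remove [dnb,iosio,dsp] add [lmbj,ezsn] -> 9 lines: pqih zsxib lnezp lmbj ezsn zxs kzvvn hwcb jcmoy
Hunk 5: at line 1 remove [zsxib] add [htm,apcan,iito] -> 11 lines: pqih htm apcan iito lnezp lmbj ezsn zxs kzvvn hwcb jcmoy
Hunk 6: at line 3 remove [iito,lnezp] add [wjyag,nhasf] -> 11 lines: pqih htm apcan wjyag nhasf lmbj ezsn zxs kzvvn hwcb jcmoy
Final line count: 11

Answer: 11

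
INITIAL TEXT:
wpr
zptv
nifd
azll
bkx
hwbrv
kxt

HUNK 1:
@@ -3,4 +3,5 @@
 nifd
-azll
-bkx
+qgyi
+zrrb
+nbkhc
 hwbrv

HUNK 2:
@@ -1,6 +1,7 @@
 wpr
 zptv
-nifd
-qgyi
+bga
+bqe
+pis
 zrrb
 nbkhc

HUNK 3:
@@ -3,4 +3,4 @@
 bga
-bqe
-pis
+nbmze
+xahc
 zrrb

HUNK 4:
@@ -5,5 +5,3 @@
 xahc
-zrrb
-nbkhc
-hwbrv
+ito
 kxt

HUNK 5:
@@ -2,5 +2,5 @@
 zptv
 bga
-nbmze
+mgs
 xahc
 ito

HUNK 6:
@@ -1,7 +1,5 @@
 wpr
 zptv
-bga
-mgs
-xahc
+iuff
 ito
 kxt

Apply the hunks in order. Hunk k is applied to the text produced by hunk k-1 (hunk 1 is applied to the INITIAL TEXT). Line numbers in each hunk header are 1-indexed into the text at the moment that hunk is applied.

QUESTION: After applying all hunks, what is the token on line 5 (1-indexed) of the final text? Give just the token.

Answer: kxt

Derivation:
Hunk 1: at line 3 remove [azll,bkx] add [qgyi,zrrb,nbkhc] -> 8 lines: wpr zptv nifd qgyi zrrb nbkhc hwbrv kxt
Hunk 2: at line 1 remove [nifd,qgyi] add [bga,bqe,pis] -> 9 lines: wpr zptv bga bqe pis zrrb nbkhc hwbrv kxt
Hunk 3: at line 3 remove [bqe,pis] add [nbmze,xahc] -> 9 lines: wpr zptv bga nbmze xahc zrrb nbkhc hwbrv kxt
Hunk 4: at line 5 remove [zrrb,nbkhc,hwbrv] add [ito] -> 7 lines: wpr zptv bga nbmze xahc ito kxt
Hunk 5: at line 2 remove [nbmze] add [mgs] -> 7 lines: wpr zptv bga mgs xahc ito kxt
Hunk 6: at line 1 remove [bga,mgs,xahc] add [iuff] -> 5 lines: wpr zptv iuff ito kxt
Final line 5: kxt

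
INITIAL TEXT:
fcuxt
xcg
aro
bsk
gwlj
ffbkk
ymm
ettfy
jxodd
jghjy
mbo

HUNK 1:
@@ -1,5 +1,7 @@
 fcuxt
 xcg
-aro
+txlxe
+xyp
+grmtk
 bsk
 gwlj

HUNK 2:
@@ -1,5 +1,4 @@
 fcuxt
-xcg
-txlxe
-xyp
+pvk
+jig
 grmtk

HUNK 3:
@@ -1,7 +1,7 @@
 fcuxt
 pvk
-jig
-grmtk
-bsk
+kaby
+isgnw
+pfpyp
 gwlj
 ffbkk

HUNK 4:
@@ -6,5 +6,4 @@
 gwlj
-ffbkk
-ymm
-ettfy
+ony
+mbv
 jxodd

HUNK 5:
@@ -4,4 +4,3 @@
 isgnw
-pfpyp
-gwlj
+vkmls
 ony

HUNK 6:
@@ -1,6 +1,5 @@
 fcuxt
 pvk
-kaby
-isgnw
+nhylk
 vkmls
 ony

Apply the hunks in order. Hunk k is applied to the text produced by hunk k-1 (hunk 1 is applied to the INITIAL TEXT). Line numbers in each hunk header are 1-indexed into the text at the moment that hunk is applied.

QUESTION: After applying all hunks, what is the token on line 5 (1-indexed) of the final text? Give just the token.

Hunk 1: at line 1 remove [aro] add [txlxe,xyp,grmtk] -> 13 lines: fcuxt xcg txlxe xyp grmtk bsk gwlj ffbkk ymm ettfy jxodd jghjy mbo
Hunk 2: at line 1 remove [xcg,txlxe,xyp] add [pvk,jig] -> 12 lines: fcuxt pvk jig grmtk bsk gwlj ffbkk ymm ettfy jxodd jghjy mbo
Hunk 3: at line 1 remove [jig,grmtk,bsk] add [kaby,isgnw,pfpyp] -> 12 lines: fcuxt pvk kaby isgnw pfpyp gwlj ffbkk ymm ettfy jxodd jghjy mbo
Hunk 4: at line 6 remove [ffbkk,ymm,ettfy] add [ony,mbv] -> 11 lines: fcuxt pvk kaby isgnw pfpyp gwlj ony mbv jxodd jghjy mbo
Hunk 5: at line 4 remove [pfpyp,gwlj] add [vkmls] -> 10 lines: fcuxt pvk kaby isgnw vkmls ony mbv jxodd jghjy mbo
Hunk 6: at line 1 remove [kaby,isgnw] add [nhylk] -> 9 lines: fcuxt pvk nhylk vkmls ony mbv jxodd jghjy mbo
Final line 5: ony

Answer: ony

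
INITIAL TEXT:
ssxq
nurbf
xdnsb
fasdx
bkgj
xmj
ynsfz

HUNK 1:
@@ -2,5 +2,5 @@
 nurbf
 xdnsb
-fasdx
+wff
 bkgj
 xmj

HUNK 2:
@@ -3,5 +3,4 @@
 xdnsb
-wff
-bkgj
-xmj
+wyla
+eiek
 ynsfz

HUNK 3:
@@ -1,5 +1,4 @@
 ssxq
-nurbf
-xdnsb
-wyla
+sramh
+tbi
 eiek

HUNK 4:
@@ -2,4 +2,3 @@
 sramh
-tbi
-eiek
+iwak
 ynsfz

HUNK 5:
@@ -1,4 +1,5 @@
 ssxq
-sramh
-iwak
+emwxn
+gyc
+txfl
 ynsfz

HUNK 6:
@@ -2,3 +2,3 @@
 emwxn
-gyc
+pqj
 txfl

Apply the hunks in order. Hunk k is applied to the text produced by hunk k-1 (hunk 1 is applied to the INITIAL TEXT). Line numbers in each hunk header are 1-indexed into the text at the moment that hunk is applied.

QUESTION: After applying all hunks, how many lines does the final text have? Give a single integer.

Hunk 1: at line 2 remove [fasdx] add [wff] -> 7 lines: ssxq nurbf xdnsb wff bkgj xmj ynsfz
Hunk 2: at line 3 remove [wff,bkgj,xmj] add [wyla,eiek] -> 6 lines: ssxq nurbf xdnsb wyla eiek ynsfz
Hunk 3: at line 1 remove [nurbf,xdnsb,wyla] add [sramh,tbi] -> 5 lines: ssxq sramh tbi eiek ynsfz
Hunk 4: at line 2 remove [tbi,eiek] add [iwak] -> 4 lines: ssxq sramh iwak ynsfz
Hunk 5: at line 1 remove [sramh,iwak] add [emwxn,gyc,txfl] -> 5 lines: ssxq emwxn gyc txfl ynsfz
Hunk 6: at line 2 remove [gyc] add [pqj] -> 5 lines: ssxq emwxn pqj txfl ynsfz
Final line count: 5

Answer: 5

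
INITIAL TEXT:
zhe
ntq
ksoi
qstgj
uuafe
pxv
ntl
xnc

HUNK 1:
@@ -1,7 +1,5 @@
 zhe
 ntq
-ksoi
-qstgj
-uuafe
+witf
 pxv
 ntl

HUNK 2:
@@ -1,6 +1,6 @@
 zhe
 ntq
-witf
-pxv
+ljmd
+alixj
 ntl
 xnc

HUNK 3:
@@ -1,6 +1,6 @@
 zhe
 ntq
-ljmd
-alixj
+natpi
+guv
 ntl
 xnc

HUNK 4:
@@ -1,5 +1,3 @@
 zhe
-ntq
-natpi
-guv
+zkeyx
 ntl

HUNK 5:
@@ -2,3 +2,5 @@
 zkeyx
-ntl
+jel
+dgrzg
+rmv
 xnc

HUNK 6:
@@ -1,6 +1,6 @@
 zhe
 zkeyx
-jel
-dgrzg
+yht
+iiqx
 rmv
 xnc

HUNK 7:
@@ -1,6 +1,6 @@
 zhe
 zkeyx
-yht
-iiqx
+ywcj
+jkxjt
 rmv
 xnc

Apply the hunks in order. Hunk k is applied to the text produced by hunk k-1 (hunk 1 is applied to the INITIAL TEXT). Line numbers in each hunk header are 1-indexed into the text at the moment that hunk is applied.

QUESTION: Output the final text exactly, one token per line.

Answer: zhe
zkeyx
ywcj
jkxjt
rmv
xnc

Derivation:
Hunk 1: at line 1 remove [ksoi,qstgj,uuafe] add [witf] -> 6 lines: zhe ntq witf pxv ntl xnc
Hunk 2: at line 1 remove [witf,pxv] add [ljmd,alixj] -> 6 lines: zhe ntq ljmd alixj ntl xnc
Hunk 3: at line 1 remove [ljmd,alixj] add [natpi,guv] -> 6 lines: zhe ntq natpi guv ntl xnc
Hunk 4: at line 1 remove [ntq,natpi,guv] add [zkeyx] -> 4 lines: zhe zkeyx ntl xnc
Hunk 5: at line 2 remove [ntl] add [jel,dgrzg,rmv] -> 6 lines: zhe zkeyx jel dgrzg rmv xnc
Hunk 6: at line 1 remove [jel,dgrzg] add [yht,iiqx] -> 6 lines: zhe zkeyx yht iiqx rmv xnc
Hunk 7: at line 1 remove [yht,iiqx] add [ywcj,jkxjt] -> 6 lines: zhe zkeyx ywcj jkxjt rmv xnc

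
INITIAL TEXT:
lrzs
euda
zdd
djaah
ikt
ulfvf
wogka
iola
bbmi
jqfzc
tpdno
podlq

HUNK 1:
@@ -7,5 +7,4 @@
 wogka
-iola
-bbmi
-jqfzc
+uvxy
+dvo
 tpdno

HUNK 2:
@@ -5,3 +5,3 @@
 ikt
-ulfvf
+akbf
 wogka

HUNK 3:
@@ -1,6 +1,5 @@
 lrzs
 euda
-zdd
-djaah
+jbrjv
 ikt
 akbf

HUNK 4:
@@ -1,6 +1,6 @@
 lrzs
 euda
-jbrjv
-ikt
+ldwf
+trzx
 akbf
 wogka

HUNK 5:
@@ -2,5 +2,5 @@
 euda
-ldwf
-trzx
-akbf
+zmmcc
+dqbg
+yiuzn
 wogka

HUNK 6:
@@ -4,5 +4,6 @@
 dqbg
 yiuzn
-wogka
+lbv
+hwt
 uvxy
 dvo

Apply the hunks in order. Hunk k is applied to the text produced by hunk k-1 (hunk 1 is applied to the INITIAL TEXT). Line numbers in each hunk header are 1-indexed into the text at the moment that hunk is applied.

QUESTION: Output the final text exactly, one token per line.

Answer: lrzs
euda
zmmcc
dqbg
yiuzn
lbv
hwt
uvxy
dvo
tpdno
podlq

Derivation:
Hunk 1: at line 7 remove [iola,bbmi,jqfzc] add [uvxy,dvo] -> 11 lines: lrzs euda zdd djaah ikt ulfvf wogka uvxy dvo tpdno podlq
Hunk 2: at line 5 remove [ulfvf] add [akbf] -> 11 lines: lrzs euda zdd djaah ikt akbf wogka uvxy dvo tpdno podlq
Hunk 3: at line 1 remove [zdd,djaah] add [jbrjv] -> 10 lines: lrzs euda jbrjv ikt akbf wogka uvxy dvo tpdno podlq
Hunk 4: at line 1 remove [jbrjv,ikt] add [ldwf,trzx] -> 10 lines: lrzs euda ldwf trzx akbf wogka uvxy dvo tpdno podlq
Hunk 5: at line 2 remove [ldwf,trzx,akbf] add [zmmcc,dqbg,yiuzn] -> 10 lines: lrzs euda zmmcc dqbg yiuzn wogka uvxy dvo tpdno podlq
Hunk 6: at line 4 remove [wogka] add [lbv,hwt] -> 11 lines: lrzs euda zmmcc dqbg yiuzn lbv hwt uvxy dvo tpdno podlq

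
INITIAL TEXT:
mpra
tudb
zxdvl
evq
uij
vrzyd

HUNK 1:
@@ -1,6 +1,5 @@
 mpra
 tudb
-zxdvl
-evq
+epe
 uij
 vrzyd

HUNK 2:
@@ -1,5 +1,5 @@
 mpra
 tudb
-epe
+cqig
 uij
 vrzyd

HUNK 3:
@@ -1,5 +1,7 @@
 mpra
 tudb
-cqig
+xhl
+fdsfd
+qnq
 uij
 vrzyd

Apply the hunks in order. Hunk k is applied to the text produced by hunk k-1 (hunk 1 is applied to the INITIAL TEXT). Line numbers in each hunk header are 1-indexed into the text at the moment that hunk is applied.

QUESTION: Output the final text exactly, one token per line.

Hunk 1: at line 1 remove [zxdvl,evq] add [epe] -> 5 lines: mpra tudb epe uij vrzyd
Hunk 2: at line 1 remove [epe] add [cqig] -> 5 lines: mpra tudb cqig uij vrzyd
Hunk 3: at line 1 remove [cqig] add [xhl,fdsfd,qnq] -> 7 lines: mpra tudb xhl fdsfd qnq uij vrzyd

Answer: mpra
tudb
xhl
fdsfd
qnq
uij
vrzyd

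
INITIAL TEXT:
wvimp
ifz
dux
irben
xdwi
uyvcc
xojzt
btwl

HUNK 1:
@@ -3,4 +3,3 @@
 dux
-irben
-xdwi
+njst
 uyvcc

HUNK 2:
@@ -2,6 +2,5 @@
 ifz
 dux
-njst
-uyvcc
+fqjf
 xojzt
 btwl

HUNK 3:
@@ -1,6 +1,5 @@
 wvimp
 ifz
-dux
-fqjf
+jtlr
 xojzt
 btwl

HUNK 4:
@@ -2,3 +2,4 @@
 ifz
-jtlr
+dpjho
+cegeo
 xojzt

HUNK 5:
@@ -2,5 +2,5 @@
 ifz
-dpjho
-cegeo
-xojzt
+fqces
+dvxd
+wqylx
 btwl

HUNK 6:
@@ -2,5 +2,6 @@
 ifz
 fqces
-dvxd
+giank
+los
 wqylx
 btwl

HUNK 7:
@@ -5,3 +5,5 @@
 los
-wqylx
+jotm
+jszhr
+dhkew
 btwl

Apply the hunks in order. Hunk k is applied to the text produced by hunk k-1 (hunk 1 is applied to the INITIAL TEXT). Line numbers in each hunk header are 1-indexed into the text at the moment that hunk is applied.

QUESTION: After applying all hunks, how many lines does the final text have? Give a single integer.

Hunk 1: at line 3 remove [irben,xdwi] add [njst] -> 7 lines: wvimp ifz dux njst uyvcc xojzt btwl
Hunk 2: at line 2 remove [njst,uyvcc] add [fqjf] -> 6 lines: wvimp ifz dux fqjf xojzt btwl
Hunk 3: at line 1 remove [dux,fqjf] add [jtlr] -> 5 lines: wvimp ifz jtlr xojzt btwl
Hunk 4: at line 2 remove [jtlr] add [dpjho,cegeo] -> 6 lines: wvimp ifz dpjho cegeo xojzt btwl
Hunk 5: at line 2 remove [dpjho,cegeo,xojzt] add [fqces,dvxd,wqylx] -> 6 lines: wvimp ifz fqces dvxd wqylx btwl
Hunk 6: at line 2 remove [dvxd] add [giank,los] -> 7 lines: wvimp ifz fqces giank los wqylx btwl
Hunk 7: at line 5 remove [wqylx] add [jotm,jszhr,dhkew] -> 9 lines: wvimp ifz fqces giank los jotm jszhr dhkew btwl
Final line count: 9

Answer: 9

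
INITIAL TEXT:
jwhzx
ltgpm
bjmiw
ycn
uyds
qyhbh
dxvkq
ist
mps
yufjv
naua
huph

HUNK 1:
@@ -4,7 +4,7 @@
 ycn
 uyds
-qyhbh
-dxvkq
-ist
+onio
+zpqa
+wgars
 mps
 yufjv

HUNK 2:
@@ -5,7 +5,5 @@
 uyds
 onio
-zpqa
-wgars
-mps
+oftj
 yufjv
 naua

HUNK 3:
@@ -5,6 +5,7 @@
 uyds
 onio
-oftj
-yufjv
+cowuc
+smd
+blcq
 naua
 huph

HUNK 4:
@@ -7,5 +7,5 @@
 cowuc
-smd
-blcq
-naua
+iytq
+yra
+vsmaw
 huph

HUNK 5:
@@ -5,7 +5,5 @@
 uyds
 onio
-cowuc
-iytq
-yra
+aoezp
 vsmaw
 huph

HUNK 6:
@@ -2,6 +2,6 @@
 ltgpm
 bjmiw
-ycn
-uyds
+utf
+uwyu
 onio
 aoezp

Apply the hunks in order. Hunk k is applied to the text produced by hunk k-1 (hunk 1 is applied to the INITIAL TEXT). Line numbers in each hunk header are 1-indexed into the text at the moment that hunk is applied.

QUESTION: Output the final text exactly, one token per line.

Answer: jwhzx
ltgpm
bjmiw
utf
uwyu
onio
aoezp
vsmaw
huph

Derivation:
Hunk 1: at line 4 remove [qyhbh,dxvkq,ist] add [onio,zpqa,wgars] -> 12 lines: jwhzx ltgpm bjmiw ycn uyds onio zpqa wgars mps yufjv naua huph
Hunk 2: at line 5 remove [zpqa,wgars,mps] add [oftj] -> 10 lines: jwhzx ltgpm bjmiw ycn uyds onio oftj yufjv naua huph
Hunk 3: at line 5 remove [oftj,yufjv] add [cowuc,smd,blcq] -> 11 lines: jwhzx ltgpm bjmiw ycn uyds onio cowuc smd blcq naua huph
Hunk 4: at line 7 remove [smd,blcq,naua] add [iytq,yra,vsmaw] -> 11 lines: jwhzx ltgpm bjmiw ycn uyds onio cowuc iytq yra vsmaw huph
Hunk 5: at line 5 remove [cowuc,iytq,yra] add [aoezp] -> 9 lines: jwhzx ltgpm bjmiw ycn uyds onio aoezp vsmaw huph
Hunk 6: at line 2 remove [ycn,uyds] add [utf,uwyu] -> 9 lines: jwhzx ltgpm bjmiw utf uwyu onio aoezp vsmaw huph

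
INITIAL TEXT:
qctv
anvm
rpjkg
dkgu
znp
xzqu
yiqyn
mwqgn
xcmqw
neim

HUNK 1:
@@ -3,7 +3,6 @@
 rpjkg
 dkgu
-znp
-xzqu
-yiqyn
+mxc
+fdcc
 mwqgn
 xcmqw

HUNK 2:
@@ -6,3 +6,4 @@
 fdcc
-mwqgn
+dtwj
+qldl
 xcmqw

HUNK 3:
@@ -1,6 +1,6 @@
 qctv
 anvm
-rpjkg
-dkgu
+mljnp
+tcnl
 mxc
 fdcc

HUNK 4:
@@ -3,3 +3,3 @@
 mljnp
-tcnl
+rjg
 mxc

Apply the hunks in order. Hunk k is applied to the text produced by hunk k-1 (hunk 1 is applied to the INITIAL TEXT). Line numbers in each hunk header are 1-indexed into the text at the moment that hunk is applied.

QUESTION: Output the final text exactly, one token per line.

Answer: qctv
anvm
mljnp
rjg
mxc
fdcc
dtwj
qldl
xcmqw
neim

Derivation:
Hunk 1: at line 3 remove [znp,xzqu,yiqyn] add [mxc,fdcc] -> 9 lines: qctv anvm rpjkg dkgu mxc fdcc mwqgn xcmqw neim
Hunk 2: at line 6 remove [mwqgn] add [dtwj,qldl] -> 10 lines: qctv anvm rpjkg dkgu mxc fdcc dtwj qldl xcmqw neim
Hunk 3: at line 1 remove [rpjkg,dkgu] add [mljnp,tcnl] -> 10 lines: qctv anvm mljnp tcnl mxc fdcc dtwj qldl xcmqw neim
Hunk 4: at line 3 remove [tcnl] add [rjg] -> 10 lines: qctv anvm mljnp rjg mxc fdcc dtwj qldl xcmqw neim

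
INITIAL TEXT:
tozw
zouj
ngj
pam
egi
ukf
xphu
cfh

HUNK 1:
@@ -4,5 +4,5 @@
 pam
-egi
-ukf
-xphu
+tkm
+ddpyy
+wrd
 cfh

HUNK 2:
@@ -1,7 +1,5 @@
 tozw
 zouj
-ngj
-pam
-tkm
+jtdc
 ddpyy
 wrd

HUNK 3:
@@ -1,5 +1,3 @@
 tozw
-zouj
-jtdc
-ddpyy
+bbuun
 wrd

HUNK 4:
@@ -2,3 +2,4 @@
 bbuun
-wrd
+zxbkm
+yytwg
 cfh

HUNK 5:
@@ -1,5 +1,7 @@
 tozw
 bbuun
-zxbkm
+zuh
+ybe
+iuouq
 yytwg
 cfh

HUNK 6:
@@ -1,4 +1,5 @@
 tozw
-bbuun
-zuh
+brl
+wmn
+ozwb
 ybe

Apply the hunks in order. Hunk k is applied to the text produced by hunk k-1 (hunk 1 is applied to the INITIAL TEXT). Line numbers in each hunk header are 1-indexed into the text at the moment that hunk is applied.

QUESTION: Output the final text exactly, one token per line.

Answer: tozw
brl
wmn
ozwb
ybe
iuouq
yytwg
cfh

Derivation:
Hunk 1: at line 4 remove [egi,ukf,xphu] add [tkm,ddpyy,wrd] -> 8 lines: tozw zouj ngj pam tkm ddpyy wrd cfh
Hunk 2: at line 1 remove [ngj,pam,tkm] add [jtdc] -> 6 lines: tozw zouj jtdc ddpyy wrd cfh
Hunk 3: at line 1 remove [zouj,jtdc,ddpyy] add [bbuun] -> 4 lines: tozw bbuun wrd cfh
Hunk 4: at line 2 remove [wrd] add [zxbkm,yytwg] -> 5 lines: tozw bbuun zxbkm yytwg cfh
Hunk 5: at line 1 remove [zxbkm] add [zuh,ybe,iuouq] -> 7 lines: tozw bbuun zuh ybe iuouq yytwg cfh
Hunk 6: at line 1 remove [bbuun,zuh] add [brl,wmn,ozwb] -> 8 lines: tozw brl wmn ozwb ybe iuouq yytwg cfh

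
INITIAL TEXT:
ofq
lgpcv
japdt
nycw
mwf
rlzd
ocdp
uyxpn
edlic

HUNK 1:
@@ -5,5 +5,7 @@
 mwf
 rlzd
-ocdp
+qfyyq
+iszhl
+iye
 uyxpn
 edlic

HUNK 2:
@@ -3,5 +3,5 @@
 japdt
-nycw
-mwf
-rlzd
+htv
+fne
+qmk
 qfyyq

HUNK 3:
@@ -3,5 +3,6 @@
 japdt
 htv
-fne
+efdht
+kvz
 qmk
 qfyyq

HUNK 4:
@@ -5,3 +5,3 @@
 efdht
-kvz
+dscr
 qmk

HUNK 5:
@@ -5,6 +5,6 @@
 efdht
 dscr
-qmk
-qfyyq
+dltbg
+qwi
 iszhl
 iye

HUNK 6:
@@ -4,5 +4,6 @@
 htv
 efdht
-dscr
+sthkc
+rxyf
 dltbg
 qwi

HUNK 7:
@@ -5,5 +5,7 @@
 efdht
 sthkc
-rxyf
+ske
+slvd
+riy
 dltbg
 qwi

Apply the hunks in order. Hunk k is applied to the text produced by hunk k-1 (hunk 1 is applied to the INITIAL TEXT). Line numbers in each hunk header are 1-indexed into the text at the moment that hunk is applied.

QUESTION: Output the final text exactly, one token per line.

Answer: ofq
lgpcv
japdt
htv
efdht
sthkc
ske
slvd
riy
dltbg
qwi
iszhl
iye
uyxpn
edlic

Derivation:
Hunk 1: at line 5 remove [ocdp] add [qfyyq,iszhl,iye] -> 11 lines: ofq lgpcv japdt nycw mwf rlzd qfyyq iszhl iye uyxpn edlic
Hunk 2: at line 3 remove [nycw,mwf,rlzd] add [htv,fne,qmk] -> 11 lines: ofq lgpcv japdt htv fne qmk qfyyq iszhl iye uyxpn edlic
Hunk 3: at line 3 remove [fne] add [efdht,kvz] -> 12 lines: ofq lgpcv japdt htv efdht kvz qmk qfyyq iszhl iye uyxpn edlic
Hunk 4: at line 5 remove [kvz] add [dscr] -> 12 lines: ofq lgpcv japdt htv efdht dscr qmk qfyyq iszhl iye uyxpn edlic
Hunk 5: at line 5 remove [qmk,qfyyq] add [dltbg,qwi] -> 12 lines: ofq lgpcv japdt htv efdht dscr dltbg qwi iszhl iye uyxpn edlic
Hunk 6: at line 4 remove [dscr] add [sthkc,rxyf] -> 13 lines: ofq lgpcv japdt htv efdht sthkc rxyf dltbg qwi iszhl iye uyxpn edlic
Hunk 7: at line 5 remove [rxyf] add [ske,slvd,riy] -> 15 lines: ofq lgpcv japdt htv efdht sthkc ske slvd riy dltbg qwi iszhl iye uyxpn edlic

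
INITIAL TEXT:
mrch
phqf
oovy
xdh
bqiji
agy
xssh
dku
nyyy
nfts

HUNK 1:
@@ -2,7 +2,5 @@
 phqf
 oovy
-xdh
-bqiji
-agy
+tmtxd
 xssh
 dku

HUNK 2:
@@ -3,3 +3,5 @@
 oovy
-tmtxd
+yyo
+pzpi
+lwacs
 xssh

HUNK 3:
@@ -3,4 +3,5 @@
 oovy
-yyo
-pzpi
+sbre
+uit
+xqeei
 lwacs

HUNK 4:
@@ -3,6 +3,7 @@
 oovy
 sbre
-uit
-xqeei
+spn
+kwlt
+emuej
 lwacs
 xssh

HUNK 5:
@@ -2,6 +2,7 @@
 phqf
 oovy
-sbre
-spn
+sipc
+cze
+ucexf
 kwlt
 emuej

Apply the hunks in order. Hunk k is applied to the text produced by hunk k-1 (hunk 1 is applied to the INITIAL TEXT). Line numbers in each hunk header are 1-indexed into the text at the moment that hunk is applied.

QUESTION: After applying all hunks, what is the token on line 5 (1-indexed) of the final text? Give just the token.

Answer: cze

Derivation:
Hunk 1: at line 2 remove [xdh,bqiji,agy] add [tmtxd] -> 8 lines: mrch phqf oovy tmtxd xssh dku nyyy nfts
Hunk 2: at line 3 remove [tmtxd] add [yyo,pzpi,lwacs] -> 10 lines: mrch phqf oovy yyo pzpi lwacs xssh dku nyyy nfts
Hunk 3: at line 3 remove [yyo,pzpi] add [sbre,uit,xqeei] -> 11 lines: mrch phqf oovy sbre uit xqeei lwacs xssh dku nyyy nfts
Hunk 4: at line 3 remove [uit,xqeei] add [spn,kwlt,emuej] -> 12 lines: mrch phqf oovy sbre spn kwlt emuej lwacs xssh dku nyyy nfts
Hunk 5: at line 2 remove [sbre,spn] add [sipc,cze,ucexf] -> 13 lines: mrch phqf oovy sipc cze ucexf kwlt emuej lwacs xssh dku nyyy nfts
Final line 5: cze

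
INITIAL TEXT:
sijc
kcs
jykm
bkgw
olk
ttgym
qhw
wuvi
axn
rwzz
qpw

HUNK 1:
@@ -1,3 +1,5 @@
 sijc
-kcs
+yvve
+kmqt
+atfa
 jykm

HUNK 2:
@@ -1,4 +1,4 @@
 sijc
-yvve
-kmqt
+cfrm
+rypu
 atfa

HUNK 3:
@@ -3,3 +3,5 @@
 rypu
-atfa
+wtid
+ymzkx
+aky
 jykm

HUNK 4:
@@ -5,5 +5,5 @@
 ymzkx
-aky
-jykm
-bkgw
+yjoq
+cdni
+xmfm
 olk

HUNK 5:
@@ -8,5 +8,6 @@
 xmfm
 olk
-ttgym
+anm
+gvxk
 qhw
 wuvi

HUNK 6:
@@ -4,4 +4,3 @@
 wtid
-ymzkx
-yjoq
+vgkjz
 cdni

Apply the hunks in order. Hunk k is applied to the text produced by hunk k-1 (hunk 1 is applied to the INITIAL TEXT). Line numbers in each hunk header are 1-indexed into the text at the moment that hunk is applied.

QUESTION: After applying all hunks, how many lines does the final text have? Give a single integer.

Hunk 1: at line 1 remove [kcs] add [yvve,kmqt,atfa] -> 13 lines: sijc yvve kmqt atfa jykm bkgw olk ttgym qhw wuvi axn rwzz qpw
Hunk 2: at line 1 remove [yvve,kmqt] add [cfrm,rypu] -> 13 lines: sijc cfrm rypu atfa jykm bkgw olk ttgym qhw wuvi axn rwzz qpw
Hunk 3: at line 3 remove [atfa] add [wtid,ymzkx,aky] -> 15 lines: sijc cfrm rypu wtid ymzkx aky jykm bkgw olk ttgym qhw wuvi axn rwzz qpw
Hunk 4: at line 5 remove [aky,jykm,bkgw] add [yjoq,cdni,xmfm] -> 15 lines: sijc cfrm rypu wtid ymzkx yjoq cdni xmfm olk ttgym qhw wuvi axn rwzz qpw
Hunk 5: at line 8 remove [ttgym] add [anm,gvxk] -> 16 lines: sijc cfrm rypu wtid ymzkx yjoq cdni xmfm olk anm gvxk qhw wuvi axn rwzz qpw
Hunk 6: at line 4 remove [ymzkx,yjoq] add [vgkjz] -> 15 lines: sijc cfrm rypu wtid vgkjz cdni xmfm olk anm gvxk qhw wuvi axn rwzz qpw
Final line count: 15

Answer: 15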